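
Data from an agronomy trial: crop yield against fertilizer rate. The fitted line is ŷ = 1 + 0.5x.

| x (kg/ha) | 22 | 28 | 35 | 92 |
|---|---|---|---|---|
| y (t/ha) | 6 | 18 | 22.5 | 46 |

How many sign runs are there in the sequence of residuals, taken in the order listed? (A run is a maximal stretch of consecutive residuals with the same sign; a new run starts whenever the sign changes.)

x=22: ŷ = 1 + 0.5·22 = 12; e = 6 − 12 = -6
x=28: ŷ = 1 + 0.5·28 = 15; e = 18 − 15 = 3
x=35: ŷ = 1 + 0.5·35 = 18.5; e = 22.5 − 18.5 = 4
x=92: ŷ = 1 + 0.5·92 = 47; e = 46 − 47 = -1
Signs: − + + −
Runs: −×1, +×2, −×1 → 3

3 runs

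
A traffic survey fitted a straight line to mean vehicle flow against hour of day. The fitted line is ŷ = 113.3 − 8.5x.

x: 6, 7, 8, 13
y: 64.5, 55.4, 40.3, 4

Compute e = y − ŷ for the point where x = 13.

e = 1.2

ŷ = 113.3 − 8.5·13 = 2.8
e = 4 − 2.8 = 1.2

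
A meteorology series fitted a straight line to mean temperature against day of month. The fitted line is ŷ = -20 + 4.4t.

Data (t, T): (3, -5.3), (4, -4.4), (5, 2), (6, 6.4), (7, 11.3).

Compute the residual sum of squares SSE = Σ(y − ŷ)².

t=3: ŷ = -20 + 4.4·3 = -6.8; e = -5.3 − (-6.8) = 1.5
t=4: ŷ = -20 + 4.4·4 = -2.4; e = -4.4 − (-2.4) = -2
t=5: ŷ = -20 + 4.4·5 = 2; e = 2 − 2 = 0
t=6: ŷ = -20 + 4.4·6 = 6.4; e = 6.4 − 6.4 = 0
t=7: ŷ = -20 + 4.4·7 = 10.8; e = 11.3 − 10.8 = 0.5
SSE = 2.25 + 4 + 0 + 0 + 0.25 = 6.5

SSE = 6.5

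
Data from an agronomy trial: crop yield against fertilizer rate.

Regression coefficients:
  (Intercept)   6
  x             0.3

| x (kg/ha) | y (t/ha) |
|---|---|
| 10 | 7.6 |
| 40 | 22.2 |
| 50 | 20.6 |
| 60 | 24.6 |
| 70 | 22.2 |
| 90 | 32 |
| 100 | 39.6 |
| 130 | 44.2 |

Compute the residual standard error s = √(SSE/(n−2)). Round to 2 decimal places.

s = 3.10

x=10: ŷ = 6 + 0.3·10 = 9; r = 7.6 − 9 = -1.4
x=40: ŷ = 6 + 0.3·40 = 18; r = 22.2 − 18 = 4.2
x=50: ŷ = 6 + 0.3·50 = 21; r = 20.6 − 21 = -0.4
x=60: ŷ = 6 + 0.3·60 = 24; r = 24.6 − 24 = 0.6
x=70: ŷ = 6 + 0.3·70 = 27; r = 22.2 − 27 = -4.8
x=90: ŷ = 6 + 0.3·90 = 33; r = 32 − 33 = -1
x=100: ŷ = 6 + 0.3·100 = 36; r = 39.6 − 36 = 3.6
x=130: ŷ = 6 + 0.3·130 = 45; r = 44.2 − 45 = -0.8
SSE = 1.96 + 17.64 + 0.16 + 0.36 + 23.04 + 1 + 12.96 + 0.64 = 57.76
s = √(57.76/6) = √9.62667 ≈ 3.10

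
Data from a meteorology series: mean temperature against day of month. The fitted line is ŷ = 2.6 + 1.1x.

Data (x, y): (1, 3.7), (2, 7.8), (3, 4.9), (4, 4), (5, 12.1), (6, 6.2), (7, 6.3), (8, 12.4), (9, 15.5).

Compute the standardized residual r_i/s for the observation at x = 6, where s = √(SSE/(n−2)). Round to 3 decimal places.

-0.949

x=1: ŷ = 2.6 + 1.1·1 = 3.7; r = 3.7 − 3.7 = 0
x=2: ŷ = 2.6 + 1.1·2 = 4.8; r = 7.8 − 4.8 = 3
x=3: ŷ = 2.6 + 1.1·3 = 5.9; r = 4.9 − 5.9 = -1
x=4: ŷ = 2.6 + 1.1·4 = 7; r = 4 − 7 = -3
x=5: ŷ = 2.6 + 1.1·5 = 8.1; r = 12.1 − 8.1 = 4
x=6: ŷ = 2.6 + 1.1·6 = 9.2; r = 6.2 − 9.2 = -3
x=7: ŷ = 2.6 + 1.1·7 = 10.3; r = 6.3 − 10.3 = -4
x=8: ŷ = 2.6 + 1.1·8 = 11.4; r = 12.4 − 11.4 = 1
x=9: ŷ = 2.6 + 1.1·9 = 12.5; r = 15.5 − 12.5 = 3
SSE = 0 + 9 + 1 + 9 + 16 + 9 + 16 + 1 + 9 = 70
s = √(70/7) = 3.16228
r/s = -3 / 3.16228 = -0.949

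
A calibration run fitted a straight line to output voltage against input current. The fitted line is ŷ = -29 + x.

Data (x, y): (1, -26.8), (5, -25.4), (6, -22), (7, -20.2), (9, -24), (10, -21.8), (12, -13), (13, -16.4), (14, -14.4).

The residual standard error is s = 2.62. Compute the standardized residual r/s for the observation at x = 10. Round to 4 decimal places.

-1.0687

ŷ = -29 + 10 = -19
r = -21.8 − (-19) = -2.8
r/s = -2.8 / 2.62 = -1.0687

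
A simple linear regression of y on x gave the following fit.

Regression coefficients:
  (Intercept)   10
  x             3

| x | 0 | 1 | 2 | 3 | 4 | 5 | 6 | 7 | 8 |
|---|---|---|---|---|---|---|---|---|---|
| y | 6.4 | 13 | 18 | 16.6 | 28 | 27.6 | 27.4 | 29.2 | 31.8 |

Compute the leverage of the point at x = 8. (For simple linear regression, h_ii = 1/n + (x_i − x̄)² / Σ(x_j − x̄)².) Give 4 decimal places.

x̄ = (0 + 1 + 2 + 3 + 4 + 5 + 6 + 7 + 8)/9 = 4
Σ(x − x̄)² = 16 + 9 + 4 + 1 + 0 + 1 + 4 + 9 + 16 = 60
h = 1/9 + (4)²/60 = 0.111111 + 0.266667 = 0.3778

h = 0.3778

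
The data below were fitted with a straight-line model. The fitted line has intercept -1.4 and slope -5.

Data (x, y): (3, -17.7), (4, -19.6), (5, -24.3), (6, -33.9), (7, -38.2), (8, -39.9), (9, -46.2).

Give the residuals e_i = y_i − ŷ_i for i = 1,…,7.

x=3: ŷ = -1.4 − 5·3 = -16.4; e = -17.7 − (-16.4) = -1.3
x=4: ŷ = -1.4 − 5·4 = -21.4; e = -19.6 − (-21.4) = 1.8
x=5: ŷ = -1.4 − 5·5 = -26.4; e = -24.3 − (-26.4) = 2.1
x=6: ŷ = -1.4 − 5·6 = -31.4; e = -33.9 − (-31.4) = -2.5
x=7: ŷ = -1.4 − 5·7 = -36.4; e = -38.2 − (-36.4) = -1.8
x=8: ŷ = -1.4 − 5·8 = -41.4; e = -39.9 − (-41.4) = 1.5
x=9: ŷ = -1.4 − 5·9 = -46.4; e = -46.2 − (-46.4) = 0.2

-1.3, 1.8, 2.1, -2.5, -1.8, 1.5, 0.2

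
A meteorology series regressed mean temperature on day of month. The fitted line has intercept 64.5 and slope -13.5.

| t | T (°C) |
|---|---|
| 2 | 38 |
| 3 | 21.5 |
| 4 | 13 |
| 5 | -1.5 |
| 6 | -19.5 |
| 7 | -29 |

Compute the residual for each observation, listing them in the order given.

t=2: ŷ = 64.5 − 13.5·2 = 37.5; e = 38 − 37.5 = 0.5
t=3: ŷ = 64.5 − 13.5·3 = 24; e = 21.5 − 24 = -2.5
t=4: ŷ = 64.5 − 13.5·4 = 10.5; e = 13 − 10.5 = 2.5
t=5: ŷ = 64.5 − 13.5·5 = -3; e = -1.5 − (-3) = 1.5
t=6: ŷ = 64.5 − 13.5·6 = -16.5; e = -19.5 − (-16.5) = -3
t=7: ŷ = 64.5 − 13.5·7 = -30; e = -29 − (-30) = 1

0.5, -2.5, 2.5, 1.5, -3, 1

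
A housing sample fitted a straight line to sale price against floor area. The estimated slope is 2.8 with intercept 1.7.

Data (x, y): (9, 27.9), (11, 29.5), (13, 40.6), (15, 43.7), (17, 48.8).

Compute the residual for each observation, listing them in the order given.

1, -3, 2.5, 0, -0.5

x=9: ŷ = 1.7 + 2.8·9 = 26.9; r = 27.9 − 26.9 = 1
x=11: ŷ = 1.7 + 2.8·11 = 32.5; r = 29.5 − 32.5 = -3
x=13: ŷ = 1.7 + 2.8·13 = 38.1; r = 40.6 − 38.1 = 2.5
x=15: ŷ = 1.7 + 2.8·15 = 43.7; r = 43.7 − 43.7 = 0
x=17: ŷ = 1.7 + 2.8·17 = 49.3; r = 48.8 − 49.3 = -0.5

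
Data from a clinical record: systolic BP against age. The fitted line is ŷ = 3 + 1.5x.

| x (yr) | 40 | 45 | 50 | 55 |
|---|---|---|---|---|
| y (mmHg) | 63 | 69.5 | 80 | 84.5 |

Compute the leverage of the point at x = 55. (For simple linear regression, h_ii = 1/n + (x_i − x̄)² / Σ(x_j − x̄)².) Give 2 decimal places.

x̄ = (40 + 45 + 50 + 55)/4 = 47.5
Σ(x − x̄)² = 56.25 + 6.25 + 6.25 + 56.25 = 125
h = 1/4 + (7.5)²/125 = 0.25 + 0.45 = 0.70

h = 0.70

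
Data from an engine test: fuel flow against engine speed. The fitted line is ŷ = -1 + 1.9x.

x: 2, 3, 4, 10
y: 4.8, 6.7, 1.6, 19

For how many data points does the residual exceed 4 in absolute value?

1

x=2: ŷ = -1 + 1.9·2 = 2.8; r = 4.8 − 2.8 = 2
x=3: ŷ = -1 + 1.9·3 = 4.7; r = 6.7 − 4.7 = 2
x=4: ŷ = -1 + 1.9·4 = 6.6; r = 1.6 − 6.6 = -5
x=10: ŷ = -1 + 1.9·10 = 18; r = 19 − 18 = 1
|r| > 4: x=4 (|r|=5) → 1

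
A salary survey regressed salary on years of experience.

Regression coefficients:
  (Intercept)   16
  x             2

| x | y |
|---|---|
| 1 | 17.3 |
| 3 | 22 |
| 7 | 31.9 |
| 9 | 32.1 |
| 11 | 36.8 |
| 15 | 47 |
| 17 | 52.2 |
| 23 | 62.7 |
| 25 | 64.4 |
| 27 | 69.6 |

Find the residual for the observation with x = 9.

e = -1.9

ŷ = 16 + 2·9 = 34
e = 32.1 − 34 = -1.9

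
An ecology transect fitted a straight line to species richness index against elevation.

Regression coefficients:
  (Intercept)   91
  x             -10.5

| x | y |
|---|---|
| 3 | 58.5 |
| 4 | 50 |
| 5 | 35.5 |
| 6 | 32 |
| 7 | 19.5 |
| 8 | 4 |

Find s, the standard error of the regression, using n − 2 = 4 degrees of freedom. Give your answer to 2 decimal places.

s = 3.16

x=3: ŷ = 91 − 10.5·3 = 59.5; r = 58.5 − 59.5 = -1
x=4: ŷ = 91 − 10.5·4 = 49; r = 50 − 49 = 1
x=5: ŷ = 91 − 10.5·5 = 38.5; r = 35.5 − 38.5 = -3
x=6: ŷ = 91 − 10.5·6 = 28; r = 32 − 28 = 4
x=7: ŷ = 91 − 10.5·7 = 17.5; r = 19.5 − 17.5 = 2
x=8: ŷ = 91 − 10.5·8 = 7; r = 4 − 7 = -3
SSE = 1 + 1 + 9 + 16 + 4 + 9 = 40
s = √(40/4) = √10 ≈ 3.16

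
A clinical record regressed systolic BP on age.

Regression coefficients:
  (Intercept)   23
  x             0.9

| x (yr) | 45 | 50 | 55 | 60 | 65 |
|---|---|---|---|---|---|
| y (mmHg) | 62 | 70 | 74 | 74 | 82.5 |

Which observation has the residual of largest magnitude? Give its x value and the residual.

x = 60, e = -3

x=45: ŷ = 23 + 0.9·45 = 63.5; e = 62 − 63.5 = -1.5
x=50: ŷ = 23 + 0.9·50 = 68; e = 70 − 68 = 2
x=55: ŷ = 23 + 0.9·55 = 72.5; e = 74 − 72.5 = 1.5
x=60: ŷ = 23 + 0.9·60 = 77; e = 74 − 77 = -3
x=65: ŷ = 23 + 0.9·65 = 81.5; e = 82.5 − 81.5 = 1
Largest |e| is 3 at x = 60, residual -3.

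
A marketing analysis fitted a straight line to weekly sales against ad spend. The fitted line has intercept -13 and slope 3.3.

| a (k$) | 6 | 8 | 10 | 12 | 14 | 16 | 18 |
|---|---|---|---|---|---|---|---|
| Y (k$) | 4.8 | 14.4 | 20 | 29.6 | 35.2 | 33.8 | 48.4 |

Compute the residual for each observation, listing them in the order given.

-2, 1, 0, 3, 2, -6, 2

a=6: ŷ = -13 + 3.3·6 = 6.8; r = 4.8 − 6.8 = -2
a=8: ŷ = -13 + 3.3·8 = 13.4; r = 14.4 − 13.4 = 1
a=10: ŷ = -13 + 3.3·10 = 20; r = 20 − 20 = 0
a=12: ŷ = -13 + 3.3·12 = 26.6; r = 29.6 − 26.6 = 3
a=14: ŷ = -13 + 3.3·14 = 33.2; r = 35.2 − 33.2 = 2
a=16: ŷ = -13 + 3.3·16 = 39.8; r = 33.8 − 39.8 = -6
a=18: ŷ = -13 + 3.3·18 = 46.4; r = 48.4 − 46.4 = 2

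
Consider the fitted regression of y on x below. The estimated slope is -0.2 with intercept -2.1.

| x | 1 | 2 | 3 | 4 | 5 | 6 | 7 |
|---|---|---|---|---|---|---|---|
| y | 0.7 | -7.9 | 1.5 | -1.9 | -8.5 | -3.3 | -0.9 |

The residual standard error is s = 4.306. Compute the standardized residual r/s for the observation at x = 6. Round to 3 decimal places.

ŷ = -2.1 − 0.2·6 = -3.3
r = -3.3 − (-3.3) = 0
r/s = 0 / 4.306 = 0.000

0.000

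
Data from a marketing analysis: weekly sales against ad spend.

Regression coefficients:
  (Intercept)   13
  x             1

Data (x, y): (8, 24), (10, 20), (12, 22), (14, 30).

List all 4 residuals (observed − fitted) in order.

x=8: ŷ = 13 + 8 = 21; e = 24 − 21 = 3
x=10: ŷ = 13 + 10 = 23; e = 20 − 23 = -3
x=12: ŷ = 13 + 12 = 25; e = 22 − 25 = -3
x=14: ŷ = 13 + 14 = 27; e = 30 − 27 = 3

3, -3, -3, 3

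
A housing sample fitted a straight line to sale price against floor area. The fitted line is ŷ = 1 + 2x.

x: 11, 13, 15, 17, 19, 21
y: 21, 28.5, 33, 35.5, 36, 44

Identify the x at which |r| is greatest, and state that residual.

x=11: ŷ = 1 + 2·11 = 23; r = 21 − 23 = -2
x=13: ŷ = 1 + 2·13 = 27; r = 28.5 − 27 = 1.5
x=15: ŷ = 1 + 2·15 = 31; r = 33 − 31 = 2
x=17: ŷ = 1 + 2·17 = 35; r = 35.5 − 35 = 0.5
x=19: ŷ = 1 + 2·19 = 39; r = 36 − 39 = -3
x=21: ŷ = 1 + 2·21 = 43; r = 44 − 43 = 1
Largest |r| is 3 at x = 19, residual -3.

x = 19, r = -3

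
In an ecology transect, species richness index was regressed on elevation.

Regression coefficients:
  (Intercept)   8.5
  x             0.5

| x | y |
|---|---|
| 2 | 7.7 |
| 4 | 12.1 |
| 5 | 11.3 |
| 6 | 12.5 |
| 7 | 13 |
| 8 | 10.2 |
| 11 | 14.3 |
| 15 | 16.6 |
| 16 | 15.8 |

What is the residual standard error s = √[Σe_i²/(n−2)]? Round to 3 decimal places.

s = 1.420

x=2: ŷ = 8.5 + 0.5·2 = 9.5; e = 7.7 − 9.5 = -1.8
x=4: ŷ = 8.5 + 0.5·4 = 10.5; e = 12.1 − 10.5 = 1.6
x=5: ŷ = 8.5 + 0.5·5 = 11; e = 11.3 − 11 = 0.3
x=6: ŷ = 8.5 + 0.5·6 = 11.5; e = 12.5 − 11.5 = 1
x=7: ŷ = 8.5 + 0.5·7 = 12; e = 13 − 12 = 1
x=8: ŷ = 8.5 + 0.5·8 = 12.5; e = 10.2 − 12.5 = -2.3
x=11: ŷ = 8.5 + 0.5·11 = 14; e = 14.3 − 14 = 0.3
x=15: ŷ = 8.5 + 0.5·15 = 16; e = 16.6 − 16 = 0.6
x=16: ŷ = 8.5 + 0.5·16 = 16.5; e = 15.8 − 16.5 = -0.7
SSE = 3.24 + 2.56 + 0.09 + 1 + 1 + 5.29 + 0.09 + 0.36 + 0.49 = 14.12
s = √(14.12/7) = √2.01714 ≈ 1.420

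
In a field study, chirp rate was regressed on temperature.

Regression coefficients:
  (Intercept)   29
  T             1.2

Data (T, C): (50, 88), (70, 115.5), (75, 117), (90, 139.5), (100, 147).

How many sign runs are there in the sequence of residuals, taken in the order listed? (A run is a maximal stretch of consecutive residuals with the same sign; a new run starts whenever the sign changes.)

5 runs

T=50: ŷ = 29 + 1.2·50 = 89; r = 88 − 89 = -1
T=70: ŷ = 29 + 1.2·70 = 113; r = 115.5 − 113 = 2.5
T=75: ŷ = 29 + 1.2·75 = 119; r = 117 − 119 = -2
T=90: ŷ = 29 + 1.2·90 = 137; r = 139.5 − 137 = 2.5
T=100: ŷ = 29 + 1.2·100 = 149; r = 147 − 149 = -2
Signs: − + − + −
Runs: −×1, +×1, −×1, +×1, −×1 → 5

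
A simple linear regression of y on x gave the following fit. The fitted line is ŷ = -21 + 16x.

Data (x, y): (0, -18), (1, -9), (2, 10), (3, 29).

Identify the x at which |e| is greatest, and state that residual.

x=0: ŷ = -21 + 16·0 = -21; e = -18 − (-21) = 3
x=1: ŷ = -21 + 16·1 = -5; e = -9 − (-5) = -4
x=2: ŷ = -21 + 16·2 = 11; e = 10 − 11 = -1
x=3: ŷ = -21 + 16·3 = 27; e = 29 − 27 = 2
Largest |e| is 4 at x = 1, residual -4.

x = 1, e = -4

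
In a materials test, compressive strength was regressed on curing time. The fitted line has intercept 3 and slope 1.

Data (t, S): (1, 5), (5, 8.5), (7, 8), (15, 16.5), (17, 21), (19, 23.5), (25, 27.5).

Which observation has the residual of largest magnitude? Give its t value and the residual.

t=1: Ŝ = 3 + 1 = 4; e = 5 − 4 = 1
t=5: Ŝ = 3 + 5 = 8; e = 8.5 − 8 = 0.5
t=7: Ŝ = 3 + 7 = 10; e = 8 − 10 = -2
t=15: Ŝ = 3 + 15 = 18; e = 16.5 − 18 = -1.5
t=17: Ŝ = 3 + 17 = 20; e = 21 − 20 = 1
t=19: Ŝ = 3 + 19 = 22; e = 23.5 − 22 = 1.5
t=25: Ŝ = 3 + 25 = 28; e = 27.5 − 28 = -0.5
Largest |e| is 2 at t = 7, residual -2.

t = 7, e = -2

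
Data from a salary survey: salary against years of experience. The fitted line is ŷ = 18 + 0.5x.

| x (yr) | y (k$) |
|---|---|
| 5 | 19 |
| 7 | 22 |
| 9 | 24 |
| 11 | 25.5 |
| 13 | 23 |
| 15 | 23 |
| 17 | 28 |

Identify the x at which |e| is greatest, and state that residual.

x=5: ŷ = 18 + 0.5·5 = 20.5; e = 19 − 20.5 = -1.5
x=7: ŷ = 18 + 0.5·7 = 21.5; e = 22 − 21.5 = 0.5
x=9: ŷ = 18 + 0.5·9 = 22.5; e = 24 − 22.5 = 1.5
x=11: ŷ = 18 + 0.5·11 = 23.5; e = 25.5 − 23.5 = 2
x=13: ŷ = 18 + 0.5·13 = 24.5; e = 23 − 24.5 = -1.5
x=15: ŷ = 18 + 0.5·15 = 25.5; e = 23 − 25.5 = -2.5
x=17: ŷ = 18 + 0.5·17 = 26.5; e = 28 − 26.5 = 1.5
Largest |e| is 2.5 at x = 15, residual -2.5.

x = 15, e = -2.5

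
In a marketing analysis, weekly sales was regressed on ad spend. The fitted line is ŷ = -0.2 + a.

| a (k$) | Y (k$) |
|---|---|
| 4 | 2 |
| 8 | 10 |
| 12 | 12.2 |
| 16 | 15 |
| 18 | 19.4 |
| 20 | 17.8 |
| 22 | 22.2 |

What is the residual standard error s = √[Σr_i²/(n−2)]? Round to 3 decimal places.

s = 1.766

a=4: ŷ = -0.2 + 4 = 3.8; r = 2 − 3.8 = -1.8
a=8: ŷ = -0.2 + 8 = 7.8; r = 10 − 7.8 = 2.2
a=12: ŷ = -0.2 + 12 = 11.8; r = 12.2 − 11.8 = 0.4
a=16: ŷ = -0.2 + 16 = 15.8; r = 15 − 15.8 = -0.8
a=18: ŷ = -0.2 + 18 = 17.8; r = 19.4 − 17.8 = 1.6
a=20: ŷ = -0.2 + 20 = 19.8; r = 17.8 − 19.8 = -2
a=22: ŷ = -0.2 + 22 = 21.8; r = 22.2 − 21.8 = 0.4
SSE = 3.24 + 4.84 + 0.16 + 0.64 + 2.56 + 4 + 0.16 = 15.6
s = √(15.6/5) = √3.12 ≈ 1.766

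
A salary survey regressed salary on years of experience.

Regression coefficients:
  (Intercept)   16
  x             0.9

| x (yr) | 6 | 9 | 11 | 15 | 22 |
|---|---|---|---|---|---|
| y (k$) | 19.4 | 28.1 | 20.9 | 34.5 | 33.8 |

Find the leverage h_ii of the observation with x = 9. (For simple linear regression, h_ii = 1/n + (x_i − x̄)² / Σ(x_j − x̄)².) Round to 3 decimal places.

h = 0.285

x̄ = (6 + 9 + 11 + 15 + 22)/5 = 12.6
Σ(x − x̄)² = 43.56 + 12.96 + 2.56 + 5.76 + 88.36 = 153.2
h = 1/5 + (-3.6)²/153.2 = 0.2 + 0.0845953 = 0.285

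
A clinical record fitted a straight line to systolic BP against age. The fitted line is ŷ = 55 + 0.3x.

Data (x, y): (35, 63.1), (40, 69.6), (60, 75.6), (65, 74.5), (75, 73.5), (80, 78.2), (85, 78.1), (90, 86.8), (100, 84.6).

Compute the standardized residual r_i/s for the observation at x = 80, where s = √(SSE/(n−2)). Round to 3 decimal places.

x=35: ŷ = 55 + 0.3·35 = 65.5; r = 63.1 − 65.5 = -2.4
x=40: ŷ = 55 + 0.3·40 = 67; r = 69.6 − 67 = 2.6
x=60: ŷ = 55 + 0.3·60 = 73; r = 75.6 − 73 = 2.6
x=65: ŷ = 55 + 0.3·65 = 74.5; r = 74.5 − 74.5 = 0
x=75: ŷ = 55 + 0.3·75 = 77.5; r = 73.5 − 77.5 = -4
x=80: ŷ = 55 + 0.3·80 = 79; r = 78.2 − 79 = -0.8
x=85: ŷ = 55 + 0.3·85 = 80.5; r = 78.1 − 80.5 = -2.4
x=90: ŷ = 55 + 0.3·90 = 82; r = 86.8 − 82 = 4.8
x=100: ŷ = 55 + 0.3·100 = 85; r = 84.6 − 85 = -0.4
SSE = 5.76 + 6.76 + 6.76 + 0 + 16 + 0.64 + 5.76 + 23.04 + 0.16 = 64.88
s = √(64.88/7) = 3.04443
r/s = -0.8 / 3.04443 = -0.263

-0.263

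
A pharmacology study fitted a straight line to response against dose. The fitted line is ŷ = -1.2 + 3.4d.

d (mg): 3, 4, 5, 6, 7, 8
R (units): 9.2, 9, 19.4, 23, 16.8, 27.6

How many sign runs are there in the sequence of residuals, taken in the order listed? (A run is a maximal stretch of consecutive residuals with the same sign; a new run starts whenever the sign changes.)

d=3: ŷ = -1.2 + 3.4·3 = 9; e = 9.2 − 9 = 0.2
d=4: ŷ = -1.2 + 3.4·4 = 12.4; e = 9 − 12.4 = -3.4
d=5: ŷ = -1.2 + 3.4·5 = 15.8; e = 19.4 − 15.8 = 3.6
d=6: ŷ = -1.2 + 3.4·6 = 19.2; e = 23 − 19.2 = 3.8
d=7: ŷ = -1.2 + 3.4·7 = 22.6; e = 16.8 − 22.6 = -5.8
d=8: ŷ = -1.2 + 3.4·8 = 26; e = 27.6 − 26 = 1.6
Signs: + − + + − +
Runs: +×1, −×1, +×2, −×1, +×1 → 5

5 runs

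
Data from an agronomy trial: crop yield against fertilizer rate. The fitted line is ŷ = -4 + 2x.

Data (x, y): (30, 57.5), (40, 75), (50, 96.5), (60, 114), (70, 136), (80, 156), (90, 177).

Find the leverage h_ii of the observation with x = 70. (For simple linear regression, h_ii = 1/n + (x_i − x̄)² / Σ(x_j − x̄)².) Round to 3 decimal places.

h = 0.179

x̄ = (30 + 40 + 50 + 60 + 70 + 80 + 90)/7 = 60
Σ(x − x̄)² = 900 + 400 + 100 + 0 + 100 + 400 + 900 = 2800
h = 1/7 + (10)²/2800 = 0.142857 + 0.0357143 = 0.179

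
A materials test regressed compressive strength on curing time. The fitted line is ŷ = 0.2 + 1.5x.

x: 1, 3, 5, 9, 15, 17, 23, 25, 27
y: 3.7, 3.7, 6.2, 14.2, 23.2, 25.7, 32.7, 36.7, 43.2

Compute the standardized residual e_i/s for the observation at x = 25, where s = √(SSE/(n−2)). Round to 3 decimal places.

x=1: ŷ = 0.2 + 1.5·1 = 1.7; e = 3.7 − 1.7 = 2
x=3: ŷ = 0.2 + 1.5·3 = 4.7; e = 3.7 − 4.7 = -1
x=5: ŷ = 0.2 + 1.5·5 = 7.7; e = 6.2 − 7.7 = -1.5
x=9: ŷ = 0.2 + 1.5·9 = 13.7; e = 14.2 − 13.7 = 0.5
x=15: ŷ = 0.2 + 1.5·15 = 22.7; e = 23.2 − 22.7 = 0.5
x=17: ŷ = 0.2 + 1.5·17 = 25.7; e = 25.7 − 25.7 = 0
x=23: ŷ = 0.2 + 1.5·23 = 34.7; e = 32.7 − 34.7 = -2
x=25: ŷ = 0.2 + 1.5·25 = 37.7; e = 36.7 − 37.7 = -1
x=27: ŷ = 0.2 + 1.5·27 = 40.7; e = 43.2 − 40.7 = 2.5
SSE = 4 + 1 + 2.25 + 0.25 + 0.25 + 0 + 4 + 1 + 6.25 = 19
s = √(19/7) = 1.64751
e/s = -1 / 1.64751 = -0.607

-0.607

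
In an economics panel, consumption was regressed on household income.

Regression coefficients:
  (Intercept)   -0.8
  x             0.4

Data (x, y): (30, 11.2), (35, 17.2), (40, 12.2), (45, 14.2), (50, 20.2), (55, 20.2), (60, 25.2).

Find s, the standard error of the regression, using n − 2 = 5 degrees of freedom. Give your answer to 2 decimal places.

s = 2.83

x=30: ŷ = -0.8 + 0.4·30 = 11.2; e = 11.2 − 11.2 = 0
x=35: ŷ = -0.8 + 0.4·35 = 13.2; e = 17.2 − 13.2 = 4
x=40: ŷ = -0.8 + 0.4·40 = 15.2; e = 12.2 − 15.2 = -3
x=45: ŷ = -0.8 + 0.4·45 = 17.2; e = 14.2 − 17.2 = -3
x=50: ŷ = -0.8 + 0.4·50 = 19.2; e = 20.2 − 19.2 = 1
x=55: ŷ = -0.8 + 0.4·55 = 21.2; e = 20.2 − 21.2 = -1
x=60: ŷ = -0.8 + 0.4·60 = 23.2; e = 25.2 − 23.2 = 2
SSE = 0 + 16 + 9 + 9 + 1 + 1 + 4 = 40
s = √(40/5) = √8 ≈ 2.83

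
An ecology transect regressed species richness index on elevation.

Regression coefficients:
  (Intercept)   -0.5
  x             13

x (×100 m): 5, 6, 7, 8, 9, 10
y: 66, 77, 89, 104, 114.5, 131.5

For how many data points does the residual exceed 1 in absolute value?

4

x=5: ŷ = -0.5 + 13·5 = 64.5; r = 66 − 64.5 = 1.5
x=6: ŷ = -0.5 + 13·6 = 77.5; r = 77 − 77.5 = -0.5
x=7: ŷ = -0.5 + 13·7 = 90.5; r = 89 − 90.5 = -1.5
x=8: ŷ = -0.5 + 13·8 = 103.5; r = 104 − 103.5 = 0.5
x=9: ŷ = -0.5 + 13·9 = 116.5; r = 114.5 − 116.5 = -2
x=10: ŷ = -0.5 + 13·10 = 129.5; r = 131.5 − 129.5 = 2
|r| > 1: x=5 (|r|=1.5), x=7 (|r|=1.5), x=9 (|r|=2), x=10 (|r|=2) → 4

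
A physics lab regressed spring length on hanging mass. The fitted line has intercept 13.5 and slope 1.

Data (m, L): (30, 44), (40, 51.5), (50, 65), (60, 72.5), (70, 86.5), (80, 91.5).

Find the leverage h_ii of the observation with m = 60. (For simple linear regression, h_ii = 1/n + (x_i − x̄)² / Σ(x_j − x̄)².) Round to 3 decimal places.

h = 0.181

m̄ = (30 + 40 + 50 + 60 + 70 + 80)/6 = 55
Σ(m − m̄)² = 625 + 225 + 25 + 25 + 225 + 625 = 1750
h = 1/6 + (5)²/1750 = 0.166667 + 0.0142857 = 0.181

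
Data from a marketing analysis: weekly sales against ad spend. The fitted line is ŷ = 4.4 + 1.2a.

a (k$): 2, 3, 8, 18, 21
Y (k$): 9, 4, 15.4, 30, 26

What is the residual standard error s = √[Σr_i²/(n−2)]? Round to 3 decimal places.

s = 4.154

a=2: ŷ = 4.4 + 1.2·2 = 6.8; r = 9 − 6.8 = 2.2
a=3: ŷ = 4.4 + 1.2·3 = 8; r = 4 − 8 = -4
a=8: ŷ = 4.4 + 1.2·8 = 14; r = 15.4 − 14 = 1.4
a=18: ŷ = 4.4 + 1.2·18 = 26; r = 30 − 26 = 4
a=21: ŷ = 4.4 + 1.2·21 = 29.6; r = 26 − 29.6 = -3.6
SSE = 4.84 + 16 + 1.96 + 16 + 12.96 = 51.76
s = √(51.76/3) = √17.2533 ≈ 4.154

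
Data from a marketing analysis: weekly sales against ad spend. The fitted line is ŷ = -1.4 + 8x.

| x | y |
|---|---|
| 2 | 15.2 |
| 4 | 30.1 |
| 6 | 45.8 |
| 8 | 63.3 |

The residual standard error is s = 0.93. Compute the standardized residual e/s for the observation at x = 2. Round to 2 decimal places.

0.65

ŷ = -1.4 + 8·2 = 14.6
e = 15.2 − 14.6 = 0.6
e/s = 0.6 / 0.93 = 0.65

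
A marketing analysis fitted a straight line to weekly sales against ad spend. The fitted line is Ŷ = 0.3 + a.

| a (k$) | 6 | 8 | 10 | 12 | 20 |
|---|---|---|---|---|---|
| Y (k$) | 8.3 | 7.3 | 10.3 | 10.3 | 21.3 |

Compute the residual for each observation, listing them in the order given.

a=6: Ŷ = 0.3 + 6 = 6.3; r = 8.3 − 6.3 = 2
a=8: Ŷ = 0.3 + 8 = 8.3; r = 7.3 − 8.3 = -1
a=10: Ŷ = 0.3 + 10 = 10.3; r = 10.3 − 10.3 = 0
a=12: Ŷ = 0.3 + 12 = 12.3; r = 10.3 − 12.3 = -2
a=20: Ŷ = 0.3 + 20 = 20.3; r = 21.3 − 20.3 = 1

2, -1, 0, -2, 1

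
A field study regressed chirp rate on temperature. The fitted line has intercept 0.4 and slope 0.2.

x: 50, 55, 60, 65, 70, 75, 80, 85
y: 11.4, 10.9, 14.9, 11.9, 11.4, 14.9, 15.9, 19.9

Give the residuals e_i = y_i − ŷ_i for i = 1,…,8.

1, -0.5, 2.5, -1.5, -3, -0.5, -0.5, 2.5

x=50: ŷ = 0.4 + 0.2·50 = 10.4; e = 11.4 − 10.4 = 1
x=55: ŷ = 0.4 + 0.2·55 = 11.4; e = 10.9 − 11.4 = -0.5
x=60: ŷ = 0.4 + 0.2·60 = 12.4; e = 14.9 − 12.4 = 2.5
x=65: ŷ = 0.4 + 0.2·65 = 13.4; e = 11.9 − 13.4 = -1.5
x=70: ŷ = 0.4 + 0.2·70 = 14.4; e = 11.4 − 14.4 = -3
x=75: ŷ = 0.4 + 0.2·75 = 15.4; e = 14.9 − 15.4 = -0.5
x=80: ŷ = 0.4 + 0.2·80 = 16.4; e = 15.9 − 16.4 = -0.5
x=85: ŷ = 0.4 + 0.2·85 = 17.4; e = 19.9 − 17.4 = 2.5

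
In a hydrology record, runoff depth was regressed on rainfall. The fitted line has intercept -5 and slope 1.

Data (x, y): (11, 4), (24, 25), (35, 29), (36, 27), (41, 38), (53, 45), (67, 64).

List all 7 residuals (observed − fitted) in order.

-2, 6, -1, -4, 2, -3, 2

x=11: ŷ = -5 + 11 = 6; r = 4 − 6 = -2
x=24: ŷ = -5 + 24 = 19; r = 25 − 19 = 6
x=35: ŷ = -5 + 35 = 30; r = 29 − 30 = -1
x=36: ŷ = -5 + 36 = 31; r = 27 − 31 = -4
x=41: ŷ = -5 + 41 = 36; r = 38 − 36 = 2
x=53: ŷ = -5 + 53 = 48; r = 45 − 48 = -3
x=67: ŷ = -5 + 67 = 62; r = 64 − 62 = 2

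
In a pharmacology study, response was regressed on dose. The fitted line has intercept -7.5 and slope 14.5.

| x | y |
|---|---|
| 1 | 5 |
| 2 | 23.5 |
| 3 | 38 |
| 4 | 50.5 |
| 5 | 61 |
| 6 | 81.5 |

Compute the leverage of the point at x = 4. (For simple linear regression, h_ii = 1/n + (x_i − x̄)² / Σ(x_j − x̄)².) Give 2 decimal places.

h = 0.18

x̄ = (1 + 2 + 3 + 4 + 5 + 6)/6 = 3.5
Σ(x − x̄)² = 6.25 + 2.25 + 0.25 + 0.25 + 2.25 + 6.25 = 17.5
h = 1/6 + (0.5)²/17.5 = 0.166667 + 0.0142857 = 0.18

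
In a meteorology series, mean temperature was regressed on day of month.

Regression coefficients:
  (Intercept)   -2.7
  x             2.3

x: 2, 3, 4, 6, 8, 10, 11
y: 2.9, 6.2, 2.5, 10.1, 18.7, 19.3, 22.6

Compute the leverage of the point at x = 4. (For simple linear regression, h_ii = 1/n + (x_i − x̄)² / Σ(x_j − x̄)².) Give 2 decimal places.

h = 0.21

x̄ = (2 + 3 + 4 + 6 + 8 + 10 + 11)/7 = 6.28571
Σ(x − x̄)² = 18.3673 + 10.7959 + 5.22449 + 0.0816327 + 2.93878 + 13.7959 + 22.2245 = 73.4286
h = 1/7 + (-2.28571)²/73.4286 = 0.142857 + 0.0711506 = 0.21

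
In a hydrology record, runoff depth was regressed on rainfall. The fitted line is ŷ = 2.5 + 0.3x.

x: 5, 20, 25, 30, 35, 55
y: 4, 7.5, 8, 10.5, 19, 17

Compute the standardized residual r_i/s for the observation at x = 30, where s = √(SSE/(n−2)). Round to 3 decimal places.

-0.295

x=5: ŷ = 2.5 + 0.3·5 = 4; r = 4 − 4 = 0
x=20: ŷ = 2.5 + 0.3·20 = 8.5; r = 7.5 − 8.5 = -1
x=25: ŷ = 2.5 + 0.3·25 = 10; r = 8 − 10 = -2
x=30: ŷ = 2.5 + 0.3·30 = 11.5; r = 10.5 − 11.5 = -1
x=35: ŷ = 2.5 + 0.3·35 = 13; r = 19 − 13 = 6
x=55: ŷ = 2.5 + 0.3·55 = 19; r = 17 − 19 = -2
SSE = 0 + 1 + 4 + 1 + 36 + 4 = 46
s = √(46/4) = 3.39116
r/s = -1 / 3.39116 = -0.295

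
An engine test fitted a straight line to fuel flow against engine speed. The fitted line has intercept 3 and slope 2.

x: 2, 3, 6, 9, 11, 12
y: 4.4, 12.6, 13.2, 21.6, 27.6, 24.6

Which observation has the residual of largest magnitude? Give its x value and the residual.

x = 3, r = 3.6

x=2: ŷ = 3 + 2·2 = 7; r = 4.4 − 7 = -2.6
x=3: ŷ = 3 + 2·3 = 9; r = 12.6 − 9 = 3.6
x=6: ŷ = 3 + 2·6 = 15; r = 13.2 − 15 = -1.8
x=9: ŷ = 3 + 2·9 = 21; r = 21.6 − 21 = 0.6
x=11: ŷ = 3 + 2·11 = 25; r = 27.6 − 25 = 2.6
x=12: ŷ = 3 + 2·12 = 27; r = 24.6 − 27 = -2.4
Largest |r| is 3.6 at x = 3, residual 3.6.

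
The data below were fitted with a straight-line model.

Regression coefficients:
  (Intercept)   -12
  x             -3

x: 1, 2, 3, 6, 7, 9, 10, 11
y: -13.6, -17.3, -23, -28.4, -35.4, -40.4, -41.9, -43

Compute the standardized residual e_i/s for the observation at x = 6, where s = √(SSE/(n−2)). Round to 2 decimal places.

x=1: ŷ = -12 − 3·1 = -15; e = -13.6 − (-15) = 1.4
x=2: ŷ = -12 − 3·2 = -18; e = -17.3 − (-18) = 0.7
x=3: ŷ = -12 − 3·3 = -21; e = -23 − (-21) = -2
x=6: ŷ = -12 − 3·6 = -30; e = -28.4 − (-30) = 1.6
x=7: ŷ = -12 − 3·7 = -33; e = -35.4 − (-33) = -2.4
x=9: ŷ = -12 − 3·9 = -39; e = -40.4 − (-39) = -1.4
x=10: ŷ = -12 − 3·10 = -42; e = -41.9 − (-42) = 0.1
x=11: ŷ = -12 − 3·11 = -45; e = -43 − (-45) = 2
SSE = 1.96 + 0.49 + 4 + 2.56 + 5.76 + 1.96 + 0.01 + 4 = 20.74
s = √(20.74/6) = 1.85921
e/s = 1.6 / 1.85921 = 0.86

0.86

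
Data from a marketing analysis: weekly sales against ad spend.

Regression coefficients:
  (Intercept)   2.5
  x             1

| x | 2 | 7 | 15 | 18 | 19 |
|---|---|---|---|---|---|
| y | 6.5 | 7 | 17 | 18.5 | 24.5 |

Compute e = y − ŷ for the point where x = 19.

e = 3

ŷ = 2.5 + 19 = 21.5
e = 24.5 − 21.5 = 3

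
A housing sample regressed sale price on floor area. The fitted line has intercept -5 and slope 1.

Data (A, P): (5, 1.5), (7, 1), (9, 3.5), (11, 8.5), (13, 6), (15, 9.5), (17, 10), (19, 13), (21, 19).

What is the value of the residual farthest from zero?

e = 3

A=5: ŷ = -5 + 5 = 0; e = 1.5 − 0 = 1.5
A=7: ŷ = -5 + 7 = 2; e = 1 − 2 = -1
A=9: ŷ = -5 + 9 = 4; e = 3.5 − 4 = -0.5
A=11: ŷ = -5 + 11 = 6; e = 8.5 − 6 = 2.5
A=13: ŷ = -5 + 13 = 8; e = 6 − 8 = -2
A=15: ŷ = -5 + 15 = 10; e = 9.5 − 10 = -0.5
A=17: ŷ = -5 + 17 = 12; e = 10 − 12 = -2
A=19: ŷ = -5 + 19 = 14; e = 13 − 14 = -1
A=21: ŷ = -5 + 21 = 16; e = 19 − 16 = 3
Largest |e| is 3 at A = 21, residual 3.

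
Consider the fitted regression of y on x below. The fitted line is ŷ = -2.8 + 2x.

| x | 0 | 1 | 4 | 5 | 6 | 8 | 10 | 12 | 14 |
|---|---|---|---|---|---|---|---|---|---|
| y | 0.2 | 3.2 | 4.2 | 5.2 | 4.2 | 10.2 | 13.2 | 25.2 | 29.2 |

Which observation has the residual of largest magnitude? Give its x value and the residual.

x=0: ŷ = -2.8 + 2·0 = -2.8; e = 0.2 − (-2.8) = 3
x=1: ŷ = -2.8 + 2·1 = -0.8; e = 3.2 − (-0.8) = 4
x=4: ŷ = -2.8 + 2·4 = 5.2; e = 4.2 − 5.2 = -1
x=5: ŷ = -2.8 + 2·5 = 7.2; e = 5.2 − 7.2 = -2
x=6: ŷ = -2.8 + 2·6 = 9.2; e = 4.2 − 9.2 = -5
x=8: ŷ = -2.8 + 2·8 = 13.2; e = 10.2 − 13.2 = -3
x=10: ŷ = -2.8 + 2·10 = 17.2; e = 13.2 − 17.2 = -4
x=12: ŷ = -2.8 + 2·12 = 21.2; e = 25.2 − 21.2 = 4
x=14: ŷ = -2.8 + 2·14 = 25.2; e = 29.2 − 25.2 = 4
Largest |e| is 5 at x = 6, residual -5.

x = 6, e = -5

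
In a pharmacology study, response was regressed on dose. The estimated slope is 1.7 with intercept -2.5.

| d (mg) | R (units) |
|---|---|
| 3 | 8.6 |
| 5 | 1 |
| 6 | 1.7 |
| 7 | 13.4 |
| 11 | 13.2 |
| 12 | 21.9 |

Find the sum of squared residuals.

d=3: R̂ = -2.5 + 1.7·3 = 2.6; e = 8.6 − 2.6 = 6
d=5: R̂ = -2.5 + 1.7·5 = 6; e = 1 − 6 = -5
d=6: R̂ = -2.5 + 1.7·6 = 7.7; e = 1.7 − 7.7 = -6
d=7: R̂ = -2.5 + 1.7·7 = 9.4; e = 13.4 − 9.4 = 4
d=11: R̂ = -2.5 + 1.7·11 = 16.2; e = 13.2 − 16.2 = -3
d=12: R̂ = -2.5 + 1.7·12 = 17.9; e = 21.9 − 17.9 = 4
SSE = 36 + 25 + 36 + 16 + 9 + 16 = 138

SSE = 138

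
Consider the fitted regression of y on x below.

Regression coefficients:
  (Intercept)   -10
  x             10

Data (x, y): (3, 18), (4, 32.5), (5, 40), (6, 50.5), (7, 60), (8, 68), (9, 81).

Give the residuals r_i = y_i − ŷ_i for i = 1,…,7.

x=3: ŷ = -10 + 10·3 = 20; r = 18 − 20 = -2
x=4: ŷ = -10 + 10·4 = 30; r = 32.5 − 30 = 2.5
x=5: ŷ = -10 + 10·5 = 40; r = 40 − 40 = 0
x=6: ŷ = -10 + 10·6 = 50; r = 50.5 − 50 = 0.5
x=7: ŷ = -10 + 10·7 = 60; r = 60 − 60 = 0
x=8: ŷ = -10 + 10·8 = 70; r = 68 − 70 = -2
x=9: ŷ = -10 + 10·9 = 80; r = 81 − 80 = 1

-2, 2.5, 0, 0.5, 0, -2, 1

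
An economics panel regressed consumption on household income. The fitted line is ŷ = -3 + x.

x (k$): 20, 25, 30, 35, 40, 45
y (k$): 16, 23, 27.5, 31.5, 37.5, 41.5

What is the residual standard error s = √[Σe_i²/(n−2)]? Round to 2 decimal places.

x=20: ŷ = -3 + 20 = 17; e = 16 − 17 = -1
x=25: ŷ = -3 + 25 = 22; e = 23 − 22 = 1
x=30: ŷ = -3 + 30 = 27; e = 27.5 − 27 = 0.5
x=35: ŷ = -3 + 35 = 32; e = 31.5 − 32 = -0.5
x=40: ŷ = -3 + 40 = 37; e = 37.5 − 37 = 0.5
x=45: ŷ = -3 + 45 = 42; e = 41.5 − 42 = -0.5
SSE = 1 + 1 + 0.25 + 0.25 + 0.25 + 0.25 = 3
s = √(3/4) = √0.75 ≈ 0.87

s = 0.87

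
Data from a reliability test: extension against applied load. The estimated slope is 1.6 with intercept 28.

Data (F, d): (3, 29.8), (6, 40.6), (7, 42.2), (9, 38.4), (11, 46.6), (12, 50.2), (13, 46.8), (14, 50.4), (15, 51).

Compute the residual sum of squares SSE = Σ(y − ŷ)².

SSE = 58

F=3: d̂ = 28 + 1.6·3 = 32.8; e = 29.8 − 32.8 = -3
F=6: d̂ = 28 + 1.6·6 = 37.6; e = 40.6 − 37.6 = 3
F=7: d̂ = 28 + 1.6·7 = 39.2; e = 42.2 − 39.2 = 3
F=9: d̂ = 28 + 1.6·9 = 42.4; e = 38.4 − 42.4 = -4
F=11: d̂ = 28 + 1.6·11 = 45.6; e = 46.6 − 45.6 = 1
F=12: d̂ = 28 + 1.6·12 = 47.2; e = 50.2 − 47.2 = 3
F=13: d̂ = 28 + 1.6·13 = 48.8; e = 46.8 − 48.8 = -2
F=14: d̂ = 28 + 1.6·14 = 50.4; e = 50.4 − 50.4 = 0
F=15: d̂ = 28 + 1.6·15 = 52; e = 51 − 52 = -1
SSE = 9 + 9 + 9 + 16 + 1 + 9 + 4 + 0 + 1 = 58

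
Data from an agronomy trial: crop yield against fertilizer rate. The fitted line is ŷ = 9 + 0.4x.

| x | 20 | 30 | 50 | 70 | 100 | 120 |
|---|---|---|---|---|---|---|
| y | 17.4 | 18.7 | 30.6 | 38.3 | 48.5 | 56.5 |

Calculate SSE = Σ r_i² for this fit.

x=20: ŷ = 9 + 0.4·20 = 17; r = 17.4 − 17 = 0.4
x=30: ŷ = 9 + 0.4·30 = 21; r = 18.7 − 21 = -2.3
x=50: ŷ = 9 + 0.4·50 = 29; r = 30.6 − 29 = 1.6
x=70: ŷ = 9 + 0.4·70 = 37; r = 38.3 − 37 = 1.3
x=100: ŷ = 9 + 0.4·100 = 49; r = 48.5 − 49 = -0.5
x=120: ŷ = 9 + 0.4·120 = 57; r = 56.5 − 57 = -0.5
SSE = 0.16 + 5.29 + 2.56 + 1.69 + 0.25 + 0.25 = 10.2

SSE = 10.2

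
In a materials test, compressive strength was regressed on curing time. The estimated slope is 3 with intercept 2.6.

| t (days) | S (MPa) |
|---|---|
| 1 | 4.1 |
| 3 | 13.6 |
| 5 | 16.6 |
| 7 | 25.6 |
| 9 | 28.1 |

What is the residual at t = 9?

Ŝ = 2.6 + 3·9 = 29.6
e = 28.1 − 29.6 = -1.5

e = -1.5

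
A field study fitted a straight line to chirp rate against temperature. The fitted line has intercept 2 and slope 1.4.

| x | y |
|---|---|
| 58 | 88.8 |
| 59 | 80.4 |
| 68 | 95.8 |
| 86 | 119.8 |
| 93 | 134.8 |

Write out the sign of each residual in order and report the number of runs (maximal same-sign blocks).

x=58: ŷ = 2 + 1.4·58 = 83.2; e = 88.8 − 83.2 = 5.6
x=59: ŷ = 2 + 1.4·59 = 84.6; e = 80.4 − 84.6 = -4.2
x=68: ŷ = 2 + 1.4·68 = 97.2; e = 95.8 − 97.2 = -1.4
x=86: ŷ = 2 + 1.4·86 = 122.4; e = 119.8 − 122.4 = -2.6
x=93: ŷ = 2 + 1.4·93 = 132.2; e = 134.8 − 132.2 = 2.6
Signs: + − − − +
Runs: +×1, −×3, +×1 → 3

3 runs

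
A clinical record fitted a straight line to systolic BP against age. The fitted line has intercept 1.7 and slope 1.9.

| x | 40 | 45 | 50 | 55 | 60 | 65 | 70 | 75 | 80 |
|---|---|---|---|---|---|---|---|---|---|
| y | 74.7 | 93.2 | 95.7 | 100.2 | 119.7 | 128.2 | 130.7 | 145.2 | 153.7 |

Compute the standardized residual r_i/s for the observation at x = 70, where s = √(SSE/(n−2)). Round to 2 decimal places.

x=40: ŷ = 1.7 + 1.9·40 = 77.7; r = 74.7 − 77.7 = -3
x=45: ŷ = 1.7 + 1.9·45 = 87.2; r = 93.2 − 87.2 = 6
x=50: ŷ = 1.7 + 1.9·50 = 96.7; r = 95.7 − 96.7 = -1
x=55: ŷ = 1.7 + 1.9·55 = 106.2; r = 100.2 − 106.2 = -6
x=60: ŷ = 1.7 + 1.9·60 = 115.7; r = 119.7 − 115.7 = 4
x=65: ŷ = 1.7 + 1.9·65 = 125.2; r = 128.2 − 125.2 = 3
x=70: ŷ = 1.7 + 1.9·70 = 134.7; r = 130.7 − 134.7 = -4
x=75: ŷ = 1.7 + 1.9·75 = 144.2; r = 145.2 − 144.2 = 1
x=80: ŷ = 1.7 + 1.9·80 = 153.7; r = 153.7 − 153.7 = 0
SSE = 9 + 36 + 1 + 36 + 16 + 9 + 16 + 1 + 0 = 124
s = √(124/7) = 4.20883
r/s = -4 / 4.20883 = -0.95

-0.95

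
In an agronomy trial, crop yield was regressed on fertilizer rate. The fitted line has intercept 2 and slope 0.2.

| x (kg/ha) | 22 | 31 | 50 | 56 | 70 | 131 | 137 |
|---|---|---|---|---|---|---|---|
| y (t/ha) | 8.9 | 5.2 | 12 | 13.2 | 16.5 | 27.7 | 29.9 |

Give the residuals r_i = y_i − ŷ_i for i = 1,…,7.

x=22: ŷ = 2 + 0.2·22 = 6.4; r = 8.9 − 6.4 = 2.5
x=31: ŷ = 2 + 0.2·31 = 8.2; r = 5.2 − 8.2 = -3
x=50: ŷ = 2 + 0.2·50 = 12; r = 12 − 12 = 0
x=56: ŷ = 2 + 0.2·56 = 13.2; r = 13.2 − 13.2 = 0
x=70: ŷ = 2 + 0.2·70 = 16; r = 16.5 − 16 = 0.5
x=131: ŷ = 2 + 0.2·131 = 28.2; r = 27.7 − 28.2 = -0.5
x=137: ŷ = 2 + 0.2·137 = 29.4; r = 29.9 − 29.4 = 0.5

2.5, -3, 0, 0, 0.5, -0.5, 0.5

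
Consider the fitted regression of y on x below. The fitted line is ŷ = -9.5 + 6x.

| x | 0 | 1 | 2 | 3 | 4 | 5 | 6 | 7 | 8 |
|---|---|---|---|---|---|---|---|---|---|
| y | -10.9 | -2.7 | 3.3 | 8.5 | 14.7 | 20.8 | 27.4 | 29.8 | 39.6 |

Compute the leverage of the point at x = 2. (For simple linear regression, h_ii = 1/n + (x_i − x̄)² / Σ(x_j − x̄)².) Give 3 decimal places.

h = 0.178

x̄ = (0 + 1 + 2 + 3 + 4 + 5 + 6 + 7 + 8)/9 = 4
Σ(x − x̄)² = 16 + 9 + 4 + 1 + 0 + 1 + 4 + 9 + 16 = 60
h = 1/9 + (-2)²/60 = 0.111111 + 0.0666667 = 0.178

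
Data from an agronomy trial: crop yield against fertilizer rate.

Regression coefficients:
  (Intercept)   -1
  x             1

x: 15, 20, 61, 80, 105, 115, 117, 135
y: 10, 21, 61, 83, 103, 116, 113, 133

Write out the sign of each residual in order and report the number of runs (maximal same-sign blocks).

5 runs

x=15: ŷ = -1 + 15 = 14; e = 10 − 14 = -4
x=20: ŷ = -1 + 20 = 19; e = 21 − 19 = 2
x=61: ŷ = -1 + 61 = 60; e = 61 − 60 = 1
x=80: ŷ = -1 + 80 = 79; e = 83 − 79 = 4
x=105: ŷ = -1 + 105 = 104; e = 103 − 104 = -1
x=115: ŷ = -1 + 115 = 114; e = 116 − 114 = 2
x=117: ŷ = -1 + 117 = 116; e = 113 − 116 = -3
x=135: ŷ = -1 + 135 = 134; e = 133 − 134 = -1
Signs: − + + + − + − −
Runs: −×1, +×3, −×1, +×1, −×2 → 5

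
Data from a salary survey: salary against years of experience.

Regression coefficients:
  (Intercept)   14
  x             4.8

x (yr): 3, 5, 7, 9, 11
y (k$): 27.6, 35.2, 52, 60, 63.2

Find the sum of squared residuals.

SSE = 48.64

x=3: ŷ = 14 + 4.8·3 = 28.4; e = 27.6 − 28.4 = -0.8
x=5: ŷ = 14 + 4.8·5 = 38; e = 35.2 − 38 = -2.8
x=7: ŷ = 14 + 4.8·7 = 47.6; e = 52 − 47.6 = 4.4
x=9: ŷ = 14 + 4.8·9 = 57.2; e = 60 − 57.2 = 2.8
x=11: ŷ = 14 + 4.8·11 = 66.8; e = 63.2 − 66.8 = -3.6
SSE = 0.64 + 7.84 + 19.36 + 7.84 + 12.96 = 48.64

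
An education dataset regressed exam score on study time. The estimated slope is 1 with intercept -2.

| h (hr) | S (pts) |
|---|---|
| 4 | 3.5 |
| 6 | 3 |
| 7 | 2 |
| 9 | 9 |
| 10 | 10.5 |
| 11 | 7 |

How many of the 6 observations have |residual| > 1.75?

4

h=4: Ŝ = -2 + 4 = 2; r = 3.5 − 2 = 1.5
h=6: Ŝ = -2 + 6 = 4; r = 3 − 4 = -1
h=7: Ŝ = -2 + 7 = 5; r = 2 − 5 = -3
h=9: Ŝ = -2 + 9 = 7; r = 9 − 7 = 2
h=10: Ŝ = -2 + 10 = 8; r = 10.5 − 8 = 2.5
h=11: Ŝ = -2 + 11 = 9; r = 7 − 9 = -2
|r| > 1.75: h=7 (|r|=3), h=9 (|r|=2), h=10 (|r|=2.5), h=11 (|r|=2) → 4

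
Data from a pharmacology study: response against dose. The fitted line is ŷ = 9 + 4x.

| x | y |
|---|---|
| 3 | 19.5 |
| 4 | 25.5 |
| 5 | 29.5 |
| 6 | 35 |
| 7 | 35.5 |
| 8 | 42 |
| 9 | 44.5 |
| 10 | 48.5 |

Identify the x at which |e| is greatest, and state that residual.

x=3: ŷ = 9 + 4·3 = 21; e = 19.5 − 21 = -1.5
x=4: ŷ = 9 + 4·4 = 25; e = 25.5 − 25 = 0.5
x=5: ŷ = 9 + 4·5 = 29; e = 29.5 − 29 = 0.5
x=6: ŷ = 9 + 4·6 = 33; e = 35 − 33 = 2
x=7: ŷ = 9 + 4·7 = 37; e = 35.5 − 37 = -1.5
x=8: ŷ = 9 + 4·8 = 41; e = 42 − 41 = 1
x=9: ŷ = 9 + 4·9 = 45; e = 44.5 − 45 = -0.5
x=10: ŷ = 9 + 4·10 = 49; e = 48.5 − 49 = -0.5
Largest |e| is 2 at x = 6, residual 2.

x = 6, e = 2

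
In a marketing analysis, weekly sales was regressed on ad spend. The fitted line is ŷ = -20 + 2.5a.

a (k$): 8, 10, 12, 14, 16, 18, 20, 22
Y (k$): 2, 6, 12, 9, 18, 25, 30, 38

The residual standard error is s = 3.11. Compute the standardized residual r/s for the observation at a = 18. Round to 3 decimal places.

0.000

ŷ = -20 + 2.5·18 = 25
r = 25 − 25 = 0
r/s = 0 / 3.11 = 0.000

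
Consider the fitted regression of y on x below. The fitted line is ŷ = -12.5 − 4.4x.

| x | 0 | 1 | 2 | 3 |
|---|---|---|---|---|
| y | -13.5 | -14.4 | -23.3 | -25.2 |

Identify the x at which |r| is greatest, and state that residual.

x=0: ŷ = -12.5 − 4.4·0 = -12.5; r = -13.5 − (-12.5) = -1
x=1: ŷ = -12.5 − 4.4·1 = -16.9; r = -14.4 − (-16.9) = 2.5
x=2: ŷ = -12.5 − 4.4·2 = -21.3; r = -23.3 − (-21.3) = -2
x=3: ŷ = -12.5 − 4.4·3 = -25.7; r = -25.2 − (-25.7) = 0.5
Largest |r| is 2.5 at x = 1, residual 2.5.

x = 1, r = 2.5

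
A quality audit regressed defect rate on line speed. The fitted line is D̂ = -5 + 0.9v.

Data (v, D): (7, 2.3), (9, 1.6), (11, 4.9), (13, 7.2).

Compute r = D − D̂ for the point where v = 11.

D̂ = -5 + 0.9·11 = 4.9
r = 4.9 − 4.9 = 0

r = 0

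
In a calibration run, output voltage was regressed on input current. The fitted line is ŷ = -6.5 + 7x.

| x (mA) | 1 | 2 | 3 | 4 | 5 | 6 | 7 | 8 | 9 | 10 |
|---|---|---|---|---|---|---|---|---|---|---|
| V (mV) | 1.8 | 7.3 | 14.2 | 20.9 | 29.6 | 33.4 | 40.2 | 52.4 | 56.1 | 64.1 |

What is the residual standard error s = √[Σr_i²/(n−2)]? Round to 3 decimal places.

x=1: ŷ = -6.5 + 7·1 = 0.5; r = 1.8 − 0.5 = 1.3
x=2: ŷ = -6.5 + 7·2 = 7.5; r = 7.3 − 7.5 = -0.2
x=3: ŷ = -6.5 + 7·3 = 14.5; r = 14.2 − 14.5 = -0.3
x=4: ŷ = -6.5 + 7·4 = 21.5; r = 20.9 − 21.5 = -0.6
x=5: ŷ = -6.5 + 7·5 = 28.5; r = 29.6 − 28.5 = 1.1
x=6: ŷ = -6.5 + 7·6 = 35.5; r = 33.4 − 35.5 = -2.1
x=7: ŷ = -6.5 + 7·7 = 42.5; r = 40.2 − 42.5 = -2.3
x=8: ŷ = -6.5 + 7·8 = 49.5; r = 52.4 − 49.5 = 2.9
x=9: ŷ = -6.5 + 7·9 = 56.5; r = 56.1 − 56.5 = -0.4
x=10: ŷ = -6.5 + 7·10 = 63.5; r = 64.1 − 63.5 = 0.6
SSE = 1.69 + 0.04 + 0.09 + 0.36 + 1.21 + 4.41 + 5.29 + 8.41 + 0.16 + 0.36 = 22.02
s = √(22.02/8) = √2.7525 ≈ 1.659

s = 1.659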